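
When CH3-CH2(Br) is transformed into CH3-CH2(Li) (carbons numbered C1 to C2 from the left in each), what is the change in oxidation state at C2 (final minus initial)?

-2

Before: C2 has 1 bond to C, 2 bonds to H, 1 bond to Br → oxidation state -1.
After: C2 has 1 bond to C, 2 bonds to H, 1 bond to Li → oxidation state -3.
Δ = -3 − (-1) = -2, so this is a reduction at C2.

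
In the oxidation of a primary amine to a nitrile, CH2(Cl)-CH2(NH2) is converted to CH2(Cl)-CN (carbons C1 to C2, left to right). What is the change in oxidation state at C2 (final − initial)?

+4

Before: C2 has 1 bond to C, 2 bonds to H, 1 bond to N → oxidation state -1.
After: C2 has 1 bond to C, 3 bonds to N → oxidation state +3.
Δ = +3 − (-1) = +4, so this is an oxidation at C2.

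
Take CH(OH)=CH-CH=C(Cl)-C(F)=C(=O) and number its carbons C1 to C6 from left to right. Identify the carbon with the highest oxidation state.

Tallying each carbon's bonds:
C1: 2C, 1H, 1O → 0 − 1 + 1 = 0
C2: 3C, 1H → 0 − 1 = -1
C3: 3C, 1H → 0 − 1 = -1
C4: 3C, 1Cl → 0 + 1 = +1
C5: 3C, 1F → 0 + 1 = +1
C6: 2C, 2O → 0 + 2 = +2
The most oxidised carbon is C6 at +2.

C6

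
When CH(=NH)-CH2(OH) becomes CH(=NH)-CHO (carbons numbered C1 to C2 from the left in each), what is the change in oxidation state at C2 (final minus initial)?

+2

Before: C2 has 1 bond to C, 2 bonds to H, 1 bond to O → oxidation state -1.
After: C2 has 1 bond to C, 1 bond to H, 2 bonds to O → oxidation state +1.
Δ = +1 − (-1) = +2, so this is an oxidation at C2.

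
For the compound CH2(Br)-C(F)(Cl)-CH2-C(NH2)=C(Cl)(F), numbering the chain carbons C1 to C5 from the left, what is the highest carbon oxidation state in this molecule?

+2

Each bond to a more electronegative atom (O, N, halogen) counts +1, each bond to a less electronegative atom (H, metal, B, Si) counts −1, and each C–C bond counts 0. Tallying each carbon:
C1: 1C, 2H, 1Br → 0 − 2 + 1 = -1
C2: 2C, 1F, 1Cl → 0 + 1 + 1 = +2
C3: 2C, 2H → 0 − 2 = -2
C4: 3C, 1N → 0 + 1 = +1
C5: 2C, 1F, 1Cl → 0 + 1 + 1 = +2
The highest value is +2.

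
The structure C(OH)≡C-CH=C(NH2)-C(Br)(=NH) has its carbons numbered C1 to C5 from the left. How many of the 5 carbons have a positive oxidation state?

3

Tallying each carbon's bonds:
C1: 3C, 1O → 0 + 1 = +1
C2: 4C → 0 = 0
C3: 3C, 1H → 0 − 1 = -1
C4: 3C, 1N → 0 + 1 = +1
C5: 1C, 2N, 1Br → 0 + 2 + 1 = +3
3 carbons (C1, C4, C5) meet the condition.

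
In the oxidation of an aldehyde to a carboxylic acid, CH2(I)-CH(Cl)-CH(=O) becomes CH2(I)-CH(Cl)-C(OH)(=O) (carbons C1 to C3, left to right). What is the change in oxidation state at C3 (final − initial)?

Before: C3 has 1 bond to C, 1 bond to H, 2 bonds to O → oxidation state +1.
After: C3 has 1 bond to C, 3 bonds to O → oxidation state +3.
Δ = +3 − (+1) = +2, so this is an oxidation at C3.

+2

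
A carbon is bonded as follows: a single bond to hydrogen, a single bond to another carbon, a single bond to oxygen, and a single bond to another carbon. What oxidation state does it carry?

0

The carbon has one bond to C (0), one bond to C (0), one bond to O (+1), one bond to H (-1).
Oxidation state = 0 + 0 + 1 − 1 = 0.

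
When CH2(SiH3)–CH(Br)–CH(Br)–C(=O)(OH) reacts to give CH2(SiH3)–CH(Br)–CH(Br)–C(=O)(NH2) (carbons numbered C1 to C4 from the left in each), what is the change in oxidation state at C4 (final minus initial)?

Before: C4 has 1 bond to C, 3 bonds to O → oxidation state +3.
After: C4 has 1 bond to C, 2 bonds to O, 1 bond to N → oxidation state +3.
Δ = +3 − (+3) = 0, so no net redox change at C4.

0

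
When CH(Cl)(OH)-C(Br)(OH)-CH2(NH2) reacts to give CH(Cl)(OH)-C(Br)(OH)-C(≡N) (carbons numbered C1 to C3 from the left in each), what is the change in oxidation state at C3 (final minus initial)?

Before: C3 has 1 bond to C, 2 bonds to H, 1 bond to N → oxidation state -1.
After: C3 has 1 bond to C, 3 bonds to N → oxidation state +3.
Δ = +3 − (-1) = +4, so this is an oxidation at C3.

+4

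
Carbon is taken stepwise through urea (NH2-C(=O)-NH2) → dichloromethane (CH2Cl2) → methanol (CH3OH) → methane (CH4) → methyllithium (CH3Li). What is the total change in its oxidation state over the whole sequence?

Carbon oxidation states along the series — urea: +4, dichloromethane: 0, methanol: -2, methane: -4, methyllithium: -4.
Net change = -4 − (+4) = -8.

-8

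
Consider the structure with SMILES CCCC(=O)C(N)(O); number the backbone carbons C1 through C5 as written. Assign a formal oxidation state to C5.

Count +1 for every bond to an atom more electronegative than carbon and −1 for every bond to one less electronegative; C–C bonds are 0.
C5 has one bond to C (0), one bond to H (-1), one bond to N (+1), one bond to O (+1).
Oxidation state = 0 − 1 + 1 + 1 = +1.

+1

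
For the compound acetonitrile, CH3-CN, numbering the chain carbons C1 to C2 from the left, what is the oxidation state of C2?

C2 has a triple bond to N (3×+1 = +3), one bond to C (0).
Oxidation state = +3 + 0 = +3.

+3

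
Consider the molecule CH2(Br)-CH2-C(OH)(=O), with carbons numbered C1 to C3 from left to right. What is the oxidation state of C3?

Each bond to a more electronegative atom (O, N, halogen) counts +1, each bond to a less electronegative atom (H, metal, B, Si) counts −1, and each C–C bond counts 0.
C3 has one bond to C (0), one bond to O (+1), a double bond to O (2×+1 = +2).
Oxidation state = 0 + 1 + 2 = +3.

+3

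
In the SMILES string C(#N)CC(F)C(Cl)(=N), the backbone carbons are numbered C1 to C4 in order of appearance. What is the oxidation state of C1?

Bonds to more-electronegative neighbours contribute +1 each, bonds to H or metals contribute −1 each, and C–C bonds contribute 0.
C1 has one bond to C (0), a triple bond to N (3×+1 = +3).
Oxidation state = 0 + 3 = +3.

+3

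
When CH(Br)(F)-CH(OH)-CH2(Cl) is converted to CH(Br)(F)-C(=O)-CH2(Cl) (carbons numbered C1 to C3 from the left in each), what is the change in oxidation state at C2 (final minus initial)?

+2

Before: C2 has 2 bonds to C, 1 bond to H, 1 bond to O → oxidation state 0.
After: C2 has 2 bonds to C, 2 bonds to O → oxidation state +2.
Δ = +2 − (0) = +2, so this is an oxidation at C2.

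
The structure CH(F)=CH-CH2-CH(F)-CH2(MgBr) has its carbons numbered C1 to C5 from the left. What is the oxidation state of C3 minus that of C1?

-2

C3: 2C, 2H → 0 − 2 = -2
C1: 2C, 1H, 1F → 0 − 1 + 1 = 0
Difference: -2 − (0) = -2.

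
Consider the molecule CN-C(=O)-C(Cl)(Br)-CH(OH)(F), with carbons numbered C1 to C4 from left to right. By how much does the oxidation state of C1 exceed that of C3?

C1: 1C, 3N → 0 + 3 = +3
C3: 2C, 1Cl, 1Br → 0 + 1 + 1 = +2
Difference: +3 − (+2) = +1.

+1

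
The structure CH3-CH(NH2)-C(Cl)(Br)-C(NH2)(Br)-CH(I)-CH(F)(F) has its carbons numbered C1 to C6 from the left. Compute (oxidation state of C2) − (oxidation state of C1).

+3

C2: 2C, 1H, 1N → 0 − 1 + 1 = 0
C1: 1C, 3H → 0 − 3 = -3
Difference: 0 − (-3) = +3.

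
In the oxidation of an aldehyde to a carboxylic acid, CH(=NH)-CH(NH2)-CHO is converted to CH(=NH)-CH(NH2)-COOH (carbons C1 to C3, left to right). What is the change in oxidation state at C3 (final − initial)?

Before: C3 has 1 bond to C, 1 bond to H, 2 bonds to O → oxidation state +1.
After: C3 has 1 bond to C, 3 bonds to O → oxidation state +3.
Δ = +3 − (+1) = +2, so this is an oxidation at C3.

+2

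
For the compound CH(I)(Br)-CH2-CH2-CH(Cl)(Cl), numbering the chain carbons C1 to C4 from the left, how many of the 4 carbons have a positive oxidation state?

Count +1 for every bond to an atom more electronegative than carbon and −1 for every bond to one less electronegative; C–C bonds are 0. Tallying each carbon:
C1: 1C, 1H, 1Br, 1I → 0 − 1 + 1 + 1 = +1
C2: 2C, 2H → 0 − 2 = -2
C3: 2C, 2H → 0 − 2 = -2
C4: 1C, 1H, 2Cl → 0 − 1 + 2 = +1
2 carbons (C1, C4) meet the condition.

2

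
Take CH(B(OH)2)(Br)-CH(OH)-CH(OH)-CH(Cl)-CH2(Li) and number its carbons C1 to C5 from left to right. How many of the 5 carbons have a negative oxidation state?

2

Each bond to a more electronegative atom (O, N, halogen) counts +1, each bond to a less electronegative atom (H, metal, B, Si) counts −1, and each C–C bond counts 0. Tallying each carbon:
C1: 1C, 1H, 1Br, 1B → 0 − 1 + 1 − 1 = -1
C2: 2C, 1H, 1O → 0 − 1 + 1 = 0
C3: 2C, 1H, 1O → 0 − 1 + 1 = 0
C4: 2C, 1H, 1Cl → 0 − 1 + 1 = 0
C5: 1C, 2H, 1Li → 0 − 2 − 1 = -3
2 carbons (C1, C5) meet the condition.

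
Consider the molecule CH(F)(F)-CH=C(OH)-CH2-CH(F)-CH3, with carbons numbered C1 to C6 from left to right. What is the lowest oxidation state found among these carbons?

Tallying each carbon's bonds:
C1: 1C, 1H, 2F → 0 − 1 + 2 = +1
C2: 3C, 1H → 0 − 1 = -1
C3: 3C, 1O → 0 + 1 = +1
C4: 2C, 2H → 0 − 2 = -2
C5: 2C, 1H, 1F → 0 − 1 + 1 = 0
C6: 1C, 3H → 0 − 3 = -3
The lowest value is -3.

-3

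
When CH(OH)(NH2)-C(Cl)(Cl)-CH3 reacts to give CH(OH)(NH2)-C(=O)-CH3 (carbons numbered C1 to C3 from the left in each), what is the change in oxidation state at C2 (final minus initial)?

0

Before: C2 has 2 bonds to C, 2 bonds to Cl → oxidation state +2.
After: C2 has 2 bonds to C, 2 bonds to O → oxidation state +2.
Δ = +2 − (+2) = 0, so no net redox change at C2.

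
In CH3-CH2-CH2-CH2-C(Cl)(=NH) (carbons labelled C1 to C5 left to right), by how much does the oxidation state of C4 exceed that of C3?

0

C4: 2C, 2H → 0 − 2 = -2
C3: 2C, 2H → 0 − 2 = -2
Difference: -2 − (-2) = 0.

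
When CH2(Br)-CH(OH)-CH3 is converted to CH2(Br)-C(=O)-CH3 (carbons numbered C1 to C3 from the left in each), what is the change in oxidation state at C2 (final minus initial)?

+2

Before: C2 has 2 bonds to C, 1 bond to H, 1 bond to O → oxidation state 0.
After: C2 has 2 bonds to C, 2 bonds to O → oxidation state +2.
Δ = +2 − (0) = +2, so this is an oxidation at C2.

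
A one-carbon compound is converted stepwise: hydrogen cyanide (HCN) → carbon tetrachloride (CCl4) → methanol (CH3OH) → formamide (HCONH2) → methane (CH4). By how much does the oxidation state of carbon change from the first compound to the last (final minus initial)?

Carbon oxidation states along the series — hydrogen cyanide: +2, carbon tetrachloride: +4, methanol: -2, formamide: +2, methane: -4.
Net change = -4 − (+2) = -6.

-6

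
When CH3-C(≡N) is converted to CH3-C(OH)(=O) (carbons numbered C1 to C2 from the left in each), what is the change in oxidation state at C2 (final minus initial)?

Before: C2 has 1 bond to C, 3 bonds to N → oxidation state +3.
After: C2 has 1 bond to C, 3 bonds to O → oxidation state +3.
Δ = +3 − (+3) = 0, so no net redox change at C2.

0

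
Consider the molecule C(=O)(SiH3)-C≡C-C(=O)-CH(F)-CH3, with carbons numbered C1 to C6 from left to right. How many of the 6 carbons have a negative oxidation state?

1

Tallying each carbon's bonds:
C1: 1C, 2O, 1Si → 0 + 2 − 1 = +1
C2: 4C → 0 = 0
C3: 4C → 0 = 0
C4: 2C, 2O → 0 + 2 = +2
C5: 2C, 1H, 1F → 0 − 1 + 1 = 0
C6: 1C, 3H → 0 − 3 = -3
1 carbon (C6) meets the condition.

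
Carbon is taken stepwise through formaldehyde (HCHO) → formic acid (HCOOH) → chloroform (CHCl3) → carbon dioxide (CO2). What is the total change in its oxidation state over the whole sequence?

+4

Carbon oxidation states along the series — formaldehyde: 0, formic acid: +2, chloroform: +2, carbon dioxide: +4.
Net change = +4 − (0) = +4.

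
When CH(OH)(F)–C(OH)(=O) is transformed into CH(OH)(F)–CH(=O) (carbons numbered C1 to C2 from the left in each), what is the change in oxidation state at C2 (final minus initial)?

-2

Before: C2 has 1 bond to C, 3 bonds to O → oxidation state +3.
After: C2 has 1 bond to C, 1 bond to H, 2 bonds to O → oxidation state +1.
Δ = +1 − (+3) = -2, so this is a reduction at C2.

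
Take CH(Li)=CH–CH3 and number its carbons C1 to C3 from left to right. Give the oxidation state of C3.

-3

Each bond to a more electronegative atom (O, N, halogen) counts +1, each bond to a less electronegative atom (H, metal, B, Si) counts −1, and each C–C bond counts 0.
C3 has one bond to C (0), one bond to H (-1), one bond to H (-1), one bond to H (-1).
Oxidation state = 0 − 1 − 1 − 1 = -3.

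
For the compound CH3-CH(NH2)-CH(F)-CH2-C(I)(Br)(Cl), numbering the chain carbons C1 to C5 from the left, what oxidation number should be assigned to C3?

0

C3 has one bond to C (0), one bond to C (0), one bond to H (-1), one bond to F (+1).
Oxidation state = 0 + 0 − 1 + 1 = 0.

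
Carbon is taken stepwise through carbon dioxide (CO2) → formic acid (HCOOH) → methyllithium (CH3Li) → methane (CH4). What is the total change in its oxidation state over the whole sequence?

-8

Carbon oxidation states along the series — carbon dioxide: +4, formic acid: +2, methyllithium: -4, methane: -4.
Net change = -4 − (+4) = -8.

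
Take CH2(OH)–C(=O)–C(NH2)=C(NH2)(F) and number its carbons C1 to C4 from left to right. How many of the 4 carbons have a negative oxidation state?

1

Count +1 for every bond to an atom more electronegative than carbon and −1 for every bond to one less electronegative; C–C bonds are 0. Tallying each carbon:
C1: 1C, 2H, 1O → 0 − 2 + 1 = -1
C2: 2C, 2O → 0 + 2 = +2
C3: 3C, 1N → 0 + 1 = +1
C4: 2C, 1N, 1F → 0 + 1 + 1 = +2
1 carbon (C1) meets the condition.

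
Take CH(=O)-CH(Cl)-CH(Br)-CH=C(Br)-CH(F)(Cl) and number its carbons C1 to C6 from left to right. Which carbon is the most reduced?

Each bond to a more electronegative atom (O, N, halogen) counts +1, each bond to a less electronegative atom (H, metal, B, Si) counts −1, and each C–C bond counts 0. Tallying each carbon:
C1: 1C, 1H, 2O → 0 − 1 + 2 = +1
C2: 2C, 1H, 1Cl → 0 − 1 + 1 = 0
C3: 2C, 1H, 1Br → 0 − 1 + 1 = 0
C4: 3C, 1H → 0 − 1 = -1
C5: 3C, 1Br → 0 + 1 = +1
C6: 1C, 1H, 1F, 1Cl → 0 − 1 + 1 + 1 = +1
The most reduced carbon is C4 at -1.

C4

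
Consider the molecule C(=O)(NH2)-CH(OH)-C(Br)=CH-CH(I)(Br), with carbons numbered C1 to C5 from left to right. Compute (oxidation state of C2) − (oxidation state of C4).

+1

C2: 2C, 1H, 1O → 0 − 1 + 1 = 0
C4: 3C, 1H → 0 − 1 = -1
Difference: 0 − (-1) = +1.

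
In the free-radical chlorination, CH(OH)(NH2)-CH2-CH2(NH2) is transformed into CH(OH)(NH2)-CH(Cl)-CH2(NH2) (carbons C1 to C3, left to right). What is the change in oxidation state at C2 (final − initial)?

+2

Before: C2 has 2 bonds to C, 2 bonds to H → oxidation state -2.
After: C2 has 2 bonds to C, 1 bond to H, 1 bond to Cl → oxidation state 0.
Δ = 0 − (-2) = +2, so this is an oxidation at C2.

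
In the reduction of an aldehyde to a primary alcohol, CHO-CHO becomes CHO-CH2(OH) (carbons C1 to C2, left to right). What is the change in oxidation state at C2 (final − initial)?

-2

Before: C2 has 1 bond to C, 1 bond to H, 2 bonds to O → oxidation state +1.
After: C2 has 1 bond to C, 2 bonds to H, 1 bond to O → oxidation state -1.
Δ = -1 − (+1) = -2, so this is a reduction at C2.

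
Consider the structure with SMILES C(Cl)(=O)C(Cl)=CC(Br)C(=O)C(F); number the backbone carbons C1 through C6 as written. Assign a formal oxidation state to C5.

+2

Each bond to a more electronegative atom (O, N, halogen) counts +1, each bond to a less electronegative atom (H, metal, B, Si) counts −1, and each C–C bond counts 0.
C5 has one bond to C (0), one bond to C (0), a double bond to O (2×+1 = +2).
Oxidation state = 0 + 0 + 2 = +2.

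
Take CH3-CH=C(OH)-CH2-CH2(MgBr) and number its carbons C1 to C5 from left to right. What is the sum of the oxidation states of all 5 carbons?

Count +1 for every bond to an atom more electronegative than carbon and −1 for every bond to one less electronegative; C–C bonds are 0. Tallying each carbon:
C1: 1C, 3H → 0 − 3 = -3
C2: 3C, 1H → 0 − 1 = -1
C3: 3C, 1O → 0 + 1 = +1
C4: 2C, 2H → 0 − 2 = -2
C5: 1C, 2H, 1Mg → 0 − 2 − 1 = -3
Sum = -3 − 1 + 1 − 2 − 3 = -8.

-8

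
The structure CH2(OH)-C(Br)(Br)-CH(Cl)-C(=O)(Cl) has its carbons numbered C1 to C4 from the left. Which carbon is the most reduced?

Bonds to more-electronegative neighbours contribute +1 each, bonds to H or metals contribute −1 each, and C–C bonds contribute 0. Tallying each carbon:
C1: 1C, 2H, 1O → 0 − 2 + 1 = -1
C2: 2C, 2Br → 0 + 2 = +2
C3: 2C, 1H, 1Cl → 0 − 1 + 1 = 0
C4: 1C, 2O, 1Cl → 0 + 2 + 1 = +3
The most reduced carbon is C1 at -1.

C1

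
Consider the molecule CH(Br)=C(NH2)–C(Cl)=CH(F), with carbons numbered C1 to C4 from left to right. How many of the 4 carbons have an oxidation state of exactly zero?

2

Tallying each carbon's bonds:
C1: 2C, 1H, 1Br → 0 − 1 + 1 = 0
C2: 3C, 1N → 0 + 1 = +1
C3: 3C, 1Cl → 0 + 1 = +1
C4: 2C, 1H, 1F → 0 − 1 + 1 = 0
2 carbons (C1, C4) meet the condition.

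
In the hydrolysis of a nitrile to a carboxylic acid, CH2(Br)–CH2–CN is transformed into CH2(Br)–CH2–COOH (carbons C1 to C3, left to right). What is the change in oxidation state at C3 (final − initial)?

0

Before: C3 has 1 bond to C, 3 bonds to N → oxidation state +3.
After: C3 has 1 bond to C, 3 bonds to O → oxidation state +3.
Δ = +3 − (+3) = 0, so no net redox change at C3.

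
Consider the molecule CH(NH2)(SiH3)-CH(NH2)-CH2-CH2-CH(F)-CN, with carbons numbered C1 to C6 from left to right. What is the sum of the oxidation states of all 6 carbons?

-2

Each bond to a more electronegative atom (O, N, halogen) counts +1, each bond to a less electronegative atom (H, metal, B, Si) counts −1, and each C–C bond counts 0. Tallying each carbon:
C1: 1C, 1H, 1N, 1Si → 0 − 1 + 1 − 1 = -1
C2: 2C, 1H, 1N → 0 − 1 + 1 = 0
C3: 2C, 2H → 0 − 2 = -2
C4: 2C, 2H → 0 − 2 = -2
C5: 2C, 1H, 1F → 0 − 1 + 1 = 0
C6: 1C, 3N → 0 + 3 = +3
Sum = -1 + 0 − 2 − 2 + 0 + 3 = -2.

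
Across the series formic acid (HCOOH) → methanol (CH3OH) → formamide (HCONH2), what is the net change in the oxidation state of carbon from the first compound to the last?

Carbon oxidation states along the series — formic acid: +2, methanol: -2, formamide: +2.
Net change = +2 − (+2) = 0.

0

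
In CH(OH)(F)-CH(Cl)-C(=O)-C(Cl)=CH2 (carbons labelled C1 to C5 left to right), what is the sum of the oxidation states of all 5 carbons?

+2

Each bond to a more electronegative atom (O, N, halogen) counts +1, each bond to a less electronegative atom (H, metal, B, Si) counts −1, and each C–C bond counts 0. Tallying each carbon:
C1: 1C, 1H, 1O, 1F → 0 − 1 + 1 + 1 = +1
C2: 2C, 1H, 1Cl → 0 − 1 + 1 = 0
C3: 2C, 2O → 0 + 2 = +2
C4: 3C, 1Cl → 0 + 1 = +1
C5: 2C, 2H → 0 − 2 = -2
Sum = +1 + 0 + 2 + 1 − 2 = +2.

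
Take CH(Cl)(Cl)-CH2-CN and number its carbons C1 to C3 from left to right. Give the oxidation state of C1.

Each bond to a more electronegative atom (O, N, halogen) counts +1, each bond to a less electronegative atom (H, metal, B, Si) counts −1, and each C–C bond counts 0.
C1 has one bond to C (0), one bond to H (-1), one bond to Cl (+1), one bond to Cl (+1).
Oxidation state = 0 − 1 + 1 + 1 = +1.

+1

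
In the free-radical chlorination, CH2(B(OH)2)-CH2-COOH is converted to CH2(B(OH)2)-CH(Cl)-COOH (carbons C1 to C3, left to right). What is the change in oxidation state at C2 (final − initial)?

Before: C2 has 2 bonds to C, 2 bonds to H → oxidation state -2.
After: C2 has 2 bonds to C, 1 bond to H, 1 bond to Cl → oxidation state 0.
Δ = 0 − (-2) = +2, so this is an oxidation at C2.

+2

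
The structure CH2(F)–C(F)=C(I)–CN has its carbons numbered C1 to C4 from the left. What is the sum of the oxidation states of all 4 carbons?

+4

Each bond to a more electronegative atom (O, N, halogen) counts +1, each bond to a less electronegative atom (H, metal, B, Si) counts −1, and each C–C bond counts 0. Tallying each carbon:
C1: 1C, 2H, 1F → 0 − 2 + 1 = -1
C2: 3C, 1F → 0 + 1 = +1
C3: 3C, 1I → 0 + 1 = +1
C4: 1C, 3N → 0 + 3 = +3
Sum = -1 + 1 + 1 + 3 = +4.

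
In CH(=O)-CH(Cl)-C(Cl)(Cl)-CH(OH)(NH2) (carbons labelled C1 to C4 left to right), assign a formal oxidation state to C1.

C1 has one bond to C (0), one bond to H (-1), a double bond to O (2×+1 = +2).
Oxidation state = 0 − 1 + 2 = +1.

+1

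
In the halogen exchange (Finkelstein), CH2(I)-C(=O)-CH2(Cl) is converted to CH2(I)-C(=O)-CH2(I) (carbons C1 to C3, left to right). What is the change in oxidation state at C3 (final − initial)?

0

Before: C3 has 1 bond to C, 2 bonds to H, 1 bond to Cl → oxidation state -1.
After: C3 has 1 bond to C, 2 bonds to H, 1 bond to I → oxidation state -1.
Δ = -1 − (-1) = 0, so no net redox change at C3.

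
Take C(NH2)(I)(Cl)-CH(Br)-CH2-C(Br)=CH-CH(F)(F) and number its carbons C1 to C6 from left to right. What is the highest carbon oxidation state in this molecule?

Count +1 for every bond to an atom more electronegative than carbon and −1 for every bond to one less electronegative; C–C bonds are 0. Tallying each carbon:
C1: 1C, 1N, 1Cl, 1I → 0 + 1 + 1 + 1 = +3
C2: 2C, 1H, 1Br → 0 − 1 + 1 = 0
C3: 2C, 2H → 0 − 2 = -2
C4: 3C, 1Br → 0 + 1 = +1
C5: 3C, 1H → 0 − 1 = -1
C6: 1C, 1H, 2F → 0 − 1 + 2 = +1
The highest value is +3.

+3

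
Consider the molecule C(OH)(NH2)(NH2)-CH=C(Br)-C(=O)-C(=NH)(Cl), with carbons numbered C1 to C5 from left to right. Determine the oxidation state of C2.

C2 has one bond to C (0), a double bond to C (2×0 = 0), one bond to H (-1).
Oxidation state = 0 + 0 − 1 = -1.

-1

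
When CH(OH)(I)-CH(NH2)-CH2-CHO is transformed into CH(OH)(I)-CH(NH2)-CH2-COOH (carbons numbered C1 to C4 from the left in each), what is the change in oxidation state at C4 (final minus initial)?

Before: C4 has 1 bond to C, 1 bond to H, 2 bonds to O → oxidation state +1.
After: C4 has 1 bond to C, 3 bonds to O → oxidation state +3.
Δ = +3 − (+1) = +2, so this is an oxidation at C4.

+2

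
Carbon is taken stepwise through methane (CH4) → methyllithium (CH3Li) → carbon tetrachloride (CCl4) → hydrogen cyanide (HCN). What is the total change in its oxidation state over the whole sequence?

+6

Carbon oxidation states along the series — methane: -4, methyllithium: -4, carbon tetrachloride: +4, hydrogen cyanide: +2.
Net change = +2 − (-4) = +6.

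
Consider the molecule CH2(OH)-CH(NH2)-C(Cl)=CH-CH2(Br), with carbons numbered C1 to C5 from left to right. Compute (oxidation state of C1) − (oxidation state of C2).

C1: 1C, 2H, 1O → 0 − 2 + 1 = -1
C2: 2C, 1H, 1N → 0 − 1 + 1 = 0
Difference: -1 − (0) = -1.

-1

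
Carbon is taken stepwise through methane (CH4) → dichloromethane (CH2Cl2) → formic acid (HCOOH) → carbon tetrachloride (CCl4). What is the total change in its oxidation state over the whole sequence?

+8

Carbon oxidation states along the series — methane: -4, dichloromethane: 0, formic acid: +2, carbon tetrachloride: +4.
Net change = +4 − (-4) = +8.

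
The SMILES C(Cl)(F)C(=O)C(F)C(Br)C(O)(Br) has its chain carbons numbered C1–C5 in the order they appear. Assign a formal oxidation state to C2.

+2

C2 has one bond to C (0), one bond to C (0), a double bond to O (2×+1 = +2).
Oxidation state = 0 + 0 + 2 = +2.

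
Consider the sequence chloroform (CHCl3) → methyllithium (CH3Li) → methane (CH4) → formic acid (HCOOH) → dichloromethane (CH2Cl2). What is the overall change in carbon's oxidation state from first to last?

Carbon oxidation states along the series — chloroform: +2, methyllithium: -4, methane: -4, formic acid: +2, dichloromethane: 0.
Net change = 0 − (+2) = -2.

-2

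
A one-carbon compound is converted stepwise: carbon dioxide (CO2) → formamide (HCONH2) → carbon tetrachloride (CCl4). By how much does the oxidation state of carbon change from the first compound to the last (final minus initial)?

0

Carbon oxidation states along the series — carbon dioxide: +4, formamide: +2, carbon tetrachloride: +4.
Net change = +4 − (+4) = 0.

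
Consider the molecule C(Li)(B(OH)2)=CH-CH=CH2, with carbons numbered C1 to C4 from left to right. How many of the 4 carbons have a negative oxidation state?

4

Tallying each carbon's bonds:
C1: 2C, 1Li, 1B → 0 − 1 − 1 = -2
C2: 3C, 1H → 0 − 1 = -1
C3: 3C, 1H → 0 − 1 = -1
C4: 2C, 2H → 0 − 2 = -2
4 carbons (C1, C2, C3, C4) meet the condition.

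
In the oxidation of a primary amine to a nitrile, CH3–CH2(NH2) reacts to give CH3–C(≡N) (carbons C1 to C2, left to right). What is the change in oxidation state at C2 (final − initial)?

+4

Before: C2 has 1 bond to C, 2 bonds to H, 1 bond to N → oxidation state -1.
After: C2 has 1 bond to C, 3 bonds to N → oxidation state +3.
Δ = +3 − (-1) = +4, so this is an oxidation at C2.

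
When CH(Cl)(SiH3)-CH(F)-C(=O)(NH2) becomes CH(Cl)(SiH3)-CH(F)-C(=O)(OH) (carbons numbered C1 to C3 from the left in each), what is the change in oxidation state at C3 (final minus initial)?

Before: C3 has 1 bond to C, 2 bonds to O, 1 bond to N → oxidation state +3.
After: C3 has 1 bond to C, 3 bonds to O → oxidation state +3.
Δ = +3 − (+3) = 0, so no net redox change at C3.

0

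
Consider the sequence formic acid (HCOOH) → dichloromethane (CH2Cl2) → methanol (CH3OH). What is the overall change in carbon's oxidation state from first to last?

Carbon oxidation states along the series — formic acid: +2, dichloromethane: 0, methanol: -2.
Net change = -2 − (+2) = -4.

-4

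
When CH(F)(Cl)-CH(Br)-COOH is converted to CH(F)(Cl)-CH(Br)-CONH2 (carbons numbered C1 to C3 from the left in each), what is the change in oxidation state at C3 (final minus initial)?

0

Before: C3 has 1 bond to C, 3 bonds to O → oxidation state +3.
After: C3 has 1 bond to C, 2 bonds to O, 1 bond to N → oxidation state +3.
Δ = +3 − (+3) = 0, so no net redox change at C3.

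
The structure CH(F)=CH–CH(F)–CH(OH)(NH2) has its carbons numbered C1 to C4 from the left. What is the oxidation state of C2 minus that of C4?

C2: 3C, 1H → 0 − 1 = -1
C4: 1C, 1H, 1O, 1N → 0 − 1 + 1 + 1 = +1
Difference: -1 − (+1) = -2.

-2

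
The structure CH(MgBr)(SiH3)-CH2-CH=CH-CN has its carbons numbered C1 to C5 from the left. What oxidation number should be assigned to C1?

-3

Count +1 for every bond to an atom more electronegative than carbon and −1 for every bond to one less electronegative; C–C bonds are 0.
C1 has one bond to C (0), one bond to Mg (-1), one bond to Si (-1), one bond to H (-1).
Oxidation state = 0 − 1 − 1 − 1 = -3.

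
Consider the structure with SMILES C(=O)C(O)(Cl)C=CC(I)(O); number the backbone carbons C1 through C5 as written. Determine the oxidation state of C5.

C5 has one bond to C (0), one bond to I (+1), one bond to H (-1), one bond to O (+1).
Oxidation state = 0 + 1 − 1 + 1 = +1.

+1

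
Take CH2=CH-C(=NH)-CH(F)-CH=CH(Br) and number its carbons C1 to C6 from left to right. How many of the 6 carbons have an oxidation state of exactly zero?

Tallying each carbon's bonds:
C1: 2C, 2H → 0 − 2 = -2
C2: 3C, 1H → 0 − 1 = -1
C3: 2C, 2N → 0 + 2 = +2
C4: 2C, 1H, 1F → 0 − 1 + 1 = 0
C5: 3C, 1H → 0 − 1 = -1
C6: 2C, 1H, 1Br → 0 − 1 + 1 = 0
2 carbons (C4, C6) meet the condition.

2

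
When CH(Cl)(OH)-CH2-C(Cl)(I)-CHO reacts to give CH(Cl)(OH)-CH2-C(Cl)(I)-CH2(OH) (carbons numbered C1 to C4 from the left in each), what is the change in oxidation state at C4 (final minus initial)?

Before: C4 has 1 bond to C, 1 bond to H, 2 bonds to O → oxidation state +1.
After: C4 has 1 bond to C, 2 bonds to H, 1 bond to O → oxidation state -1.
Δ = -1 − (+1) = -2, so this is a reduction at C4.

-2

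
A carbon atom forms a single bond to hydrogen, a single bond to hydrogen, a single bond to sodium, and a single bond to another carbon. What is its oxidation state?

Assign +1 per bond to O/N/halogen, −1 per bond to H or an electropositive element, and 0 per bond to carbon.
The carbon has one bond to C (0), one bond to H (-1), one bond to Na (-1), one bond to H (-1).
Oxidation state = 0 − 1 − 1 − 1 = -3.

-3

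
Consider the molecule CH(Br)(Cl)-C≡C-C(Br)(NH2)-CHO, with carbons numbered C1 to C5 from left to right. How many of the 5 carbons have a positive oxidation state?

Tallying each carbon's bonds:
C1: 1C, 1H, 1Cl, 1Br → 0 − 1 + 1 + 1 = +1
C2: 4C → 0 = 0
C3: 4C → 0 = 0
C4: 2C, 1N, 1Br → 0 + 1 + 1 = +2
C5: 1C, 1H, 2O → 0 − 1 + 2 = +1
3 carbons (C1, C4, C5) meet the condition.

3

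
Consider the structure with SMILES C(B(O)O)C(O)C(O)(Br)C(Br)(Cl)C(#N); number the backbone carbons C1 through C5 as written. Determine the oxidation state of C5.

Assign +1 per bond to O/N/halogen, −1 per bond to H or an electropositive element, and 0 per bond to carbon.
C5 has one bond to C (0), a triple bond to N (3×+1 = +3).
Oxidation state = 0 + 3 = +3.

+3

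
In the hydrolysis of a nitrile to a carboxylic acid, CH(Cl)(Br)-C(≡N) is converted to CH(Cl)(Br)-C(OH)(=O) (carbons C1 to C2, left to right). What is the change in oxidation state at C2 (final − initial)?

Before: C2 has 1 bond to C, 3 bonds to N → oxidation state +3.
After: C2 has 1 bond to C, 3 bonds to O → oxidation state +3.
Δ = +3 − (+3) = 0, so no net redox change at C2.

0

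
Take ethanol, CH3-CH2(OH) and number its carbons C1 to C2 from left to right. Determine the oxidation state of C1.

Bonds to more-electronegative neighbours contribute +1 each, bonds to H or metals contribute −1 each, and C–C bonds contribute 0.
C1 has one bond to H (-1), one bond to H (-1), one bond to H (-1), one bond to C (0).
Oxidation state = -1 − 1 − 1 + 0 = -3.

-3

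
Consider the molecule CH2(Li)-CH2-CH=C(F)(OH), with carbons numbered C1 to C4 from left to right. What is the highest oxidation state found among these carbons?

+2

Each bond to a more electronegative atom (O, N, halogen) counts +1, each bond to a less electronegative atom (H, metal, B, Si) counts −1, and each C–C bond counts 0. Tallying each carbon:
C1: 1C, 2H, 1Li → 0 − 2 − 1 = -3
C2: 2C, 2H → 0 − 2 = -2
C3: 3C, 1H → 0 − 1 = -1
C4: 2C, 1O, 1F → 0 + 1 + 1 = +2
The highest value is +2.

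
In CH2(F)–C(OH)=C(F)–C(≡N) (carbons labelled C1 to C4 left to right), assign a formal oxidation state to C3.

Assign +1 per bond to O/N/halogen, −1 per bond to H or an electropositive element, and 0 per bond to carbon.
C3 has a double bond to C (2×0 = 0), one bond to C (0), one bond to F (+1).
Oxidation state = 0 + 0 + 1 = +1.

+1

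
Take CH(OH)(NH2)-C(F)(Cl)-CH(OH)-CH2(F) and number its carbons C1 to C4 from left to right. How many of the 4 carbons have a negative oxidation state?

1

Tallying each carbon's bonds:
C1: 1C, 1H, 1O, 1N → 0 − 1 + 1 + 1 = +1
C2: 2C, 1F, 1Cl → 0 + 1 + 1 = +2
C3: 2C, 1H, 1O → 0 − 1 + 1 = 0
C4: 1C, 2H, 1F → 0 − 2 + 1 = -1
1 carbon (C4) meets the condition.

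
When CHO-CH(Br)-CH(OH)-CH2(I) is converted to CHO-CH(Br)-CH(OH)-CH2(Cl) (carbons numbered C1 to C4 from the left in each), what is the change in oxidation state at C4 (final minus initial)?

Before: C4 has 1 bond to C, 2 bonds to H, 1 bond to I → oxidation state -1.
After: C4 has 1 bond to C, 2 bonds to H, 1 bond to Cl → oxidation state -1.
Δ = -1 − (-1) = 0, so no net redox change at C4.

0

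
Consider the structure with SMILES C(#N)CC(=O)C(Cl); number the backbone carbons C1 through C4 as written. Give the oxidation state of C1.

Each bond to a more electronegative atom (O, N, halogen) counts +1, each bond to a less electronegative atom (H, metal, B, Si) counts −1, and each C–C bond counts 0.
C1 has one bond to C (0), a triple bond to N (3×+1 = +3).
Oxidation state = 0 + 3 = +3.

+3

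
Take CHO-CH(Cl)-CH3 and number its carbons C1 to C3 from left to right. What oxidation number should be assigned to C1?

+1

C1 has one bond to C (0), one bond to H (-1), a double bond to O (2×+1 = +2).
Oxidation state = 0 − 1 + 2 = +1.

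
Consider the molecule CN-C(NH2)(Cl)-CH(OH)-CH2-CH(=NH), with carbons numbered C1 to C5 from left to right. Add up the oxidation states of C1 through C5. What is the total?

+4

Bonds to more-electronegative neighbours contribute +1 each, bonds to H or metals contribute −1 each, and C–C bonds contribute 0. Tallying each carbon:
C1: 1C, 3N → 0 + 3 = +3
C2: 2C, 1N, 1Cl → 0 + 1 + 1 = +2
C3: 2C, 1H, 1O → 0 − 1 + 1 = 0
C4: 2C, 2H → 0 − 2 = -2
C5: 1C, 1H, 2N → 0 − 1 + 2 = +1
Sum = +3 + 2 + 0 − 2 + 1 = +4.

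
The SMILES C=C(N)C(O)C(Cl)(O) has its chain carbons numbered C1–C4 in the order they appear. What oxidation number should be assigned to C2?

+1

C2 has a double bond to C (2×0 = 0), one bond to C (0), one bond to N (+1).
Oxidation state = 0 + 0 + 1 = +1.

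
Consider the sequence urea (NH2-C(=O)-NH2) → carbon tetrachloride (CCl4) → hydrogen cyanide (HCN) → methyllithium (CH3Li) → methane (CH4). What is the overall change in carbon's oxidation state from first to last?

-8

Carbon oxidation states along the series — urea: +4, carbon tetrachloride: +4, hydrogen cyanide: +2, methyllithium: -4, methane: -4.
Net change = -4 − (+4) = -8.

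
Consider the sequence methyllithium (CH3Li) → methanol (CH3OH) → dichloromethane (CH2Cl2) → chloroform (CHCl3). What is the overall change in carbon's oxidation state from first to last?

+6

Carbon oxidation states along the series — methyllithium: -4, methanol: -2, dichloromethane: 0, chloroform: +2.
Net change = +2 − (-4) = +6.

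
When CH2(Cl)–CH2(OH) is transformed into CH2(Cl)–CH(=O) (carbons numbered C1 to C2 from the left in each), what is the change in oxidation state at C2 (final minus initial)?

Before: C2 has 1 bond to C, 2 bonds to H, 1 bond to O → oxidation state -1.
After: C2 has 1 bond to C, 1 bond to H, 2 bonds to O → oxidation state +1.
Δ = +1 − (-1) = +2, so this is an oxidation at C2.

+2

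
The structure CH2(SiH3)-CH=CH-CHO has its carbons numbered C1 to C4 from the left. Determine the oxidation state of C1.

-3

C1 has one bond to C (0), one bond to H (-1), one bond to H (-1), one bond to Si (-1).
Oxidation state = 0 − 1 − 1 − 1 = -3.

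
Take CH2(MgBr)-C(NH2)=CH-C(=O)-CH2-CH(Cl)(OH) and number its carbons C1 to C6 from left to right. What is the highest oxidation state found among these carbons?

Bonds to more-electronegative neighbours contribute +1 each, bonds to H or metals contribute −1 each, and C–C bonds contribute 0. Tallying each carbon:
C1: 1C, 2H, 1Mg → 0 − 2 − 1 = -3
C2: 3C, 1N → 0 + 1 = +1
C3: 3C, 1H → 0 − 1 = -1
C4: 2C, 2O → 0 + 2 = +2
C5: 2C, 2H → 0 − 2 = -2
C6: 1C, 1H, 1O, 1Cl → 0 − 1 + 1 + 1 = +1
The highest value is +2.

+2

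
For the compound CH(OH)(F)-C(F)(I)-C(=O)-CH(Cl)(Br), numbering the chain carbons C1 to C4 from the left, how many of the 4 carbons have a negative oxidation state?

0

Assign +1 per bond to O/N/halogen, −1 per bond to H or an electropositive element, and 0 per bond to carbon. Tallying each carbon:
C1: 1C, 1H, 1O, 1F → 0 − 1 + 1 + 1 = +1
C2: 2C, 1F, 1I → 0 + 1 + 1 = +2
C3: 2C, 2O → 0 + 2 = +2
C4: 1C, 1H, 1Cl, 1Br → 0 − 1 + 1 + 1 = +1
0 carbons meet the condition.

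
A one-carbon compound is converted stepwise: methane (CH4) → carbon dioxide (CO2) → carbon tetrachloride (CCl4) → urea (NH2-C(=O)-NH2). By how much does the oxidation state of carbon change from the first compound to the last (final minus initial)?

+8

Carbon oxidation states along the series — methane: -4, carbon dioxide: +4, carbon tetrachloride: +4, urea: +4.
Net change = +4 − (-4) = +8.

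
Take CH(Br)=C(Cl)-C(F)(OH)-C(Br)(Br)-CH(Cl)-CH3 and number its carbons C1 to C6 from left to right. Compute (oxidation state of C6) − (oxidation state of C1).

C6: 1C, 3H → 0 − 3 = -3
C1: 2C, 1H, 1Br → 0 − 1 + 1 = 0
Difference: -3 − (0) = -3.

-3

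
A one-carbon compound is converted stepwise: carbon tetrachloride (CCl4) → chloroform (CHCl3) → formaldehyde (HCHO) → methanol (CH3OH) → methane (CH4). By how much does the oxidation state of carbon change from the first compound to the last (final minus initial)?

Carbon oxidation states along the series — carbon tetrachloride: +4, chloroform: +2, formaldehyde: 0, methanol: -2, methane: -4.
Net change = -4 − (+4) = -8.

-8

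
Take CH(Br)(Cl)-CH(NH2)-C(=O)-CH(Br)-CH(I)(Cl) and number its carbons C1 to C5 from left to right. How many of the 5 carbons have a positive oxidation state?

3

Count +1 for every bond to an atom more electronegative than carbon and −1 for every bond to one less electronegative; C–C bonds are 0. Tallying each carbon:
C1: 1C, 1H, 1Cl, 1Br → 0 − 1 + 1 + 1 = +1
C2: 2C, 1H, 1N → 0 − 1 + 1 = 0
C3: 2C, 2O → 0 + 2 = +2
C4: 2C, 1H, 1Br → 0 − 1 + 1 = 0
C5: 1C, 1H, 1Cl, 1I → 0 − 1 + 1 + 1 = +1
3 carbons (C1, C3, C5) meet the condition.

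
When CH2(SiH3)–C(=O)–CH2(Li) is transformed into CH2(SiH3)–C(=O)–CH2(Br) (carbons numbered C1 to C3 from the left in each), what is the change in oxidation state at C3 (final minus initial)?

+2

Before: C3 has 1 bond to C, 2 bonds to H, 1 bond to Li → oxidation state -3.
After: C3 has 1 bond to C, 2 bonds to H, 1 bond to Br → oxidation state -1.
Δ = -1 − (-3) = +2, so this is an oxidation at C3.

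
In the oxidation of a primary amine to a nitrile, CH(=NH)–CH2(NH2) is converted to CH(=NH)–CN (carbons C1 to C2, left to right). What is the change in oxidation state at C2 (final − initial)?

+4

Before: C2 has 1 bond to C, 2 bonds to H, 1 bond to N → oxidation state -1.
After: C2 has 1 bond to C, 3 bonds to N → oxidation state +3.
Δ = +3 − (-1) = +4, so this is an oxidation at C2.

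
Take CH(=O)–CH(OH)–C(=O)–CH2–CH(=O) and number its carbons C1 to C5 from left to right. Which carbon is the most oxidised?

C3

Tallying each carbon's bonds:
C1: 1C, 1H, 2O → 0 − 1 + 2 = +1
C2: 2C, 1H, 1O → 0 − 1 + 1 = 0
C3: 2C, 2O → 0 + 2 = +2
C4: 2C, 2H → 0 − 2 = -2
C5: 1C, 1H, 2O → 0 − 1 + 2 = +1
The most oxidised carbon is C3 at +2.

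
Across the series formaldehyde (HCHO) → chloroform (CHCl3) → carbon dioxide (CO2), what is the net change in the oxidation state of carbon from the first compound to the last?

Carbon oxidation states along the series — formaldehyde: 0, chloroform: +2, carbon dioxide: +4.
Net change = +4 − (0) = +4.

+4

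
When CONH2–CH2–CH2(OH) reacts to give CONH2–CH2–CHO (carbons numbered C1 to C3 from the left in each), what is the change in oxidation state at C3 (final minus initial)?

+2

Before: C3 has 1 bond to C, 2 bonds to H, 1 bond to O → oxidation state -1.
After: C3 has 1 bond to C, 1 bond to H, 2 bonds to O → oxidation state +1.
Δ = +1 − (-1) = +2, so this is an oxidation at C3.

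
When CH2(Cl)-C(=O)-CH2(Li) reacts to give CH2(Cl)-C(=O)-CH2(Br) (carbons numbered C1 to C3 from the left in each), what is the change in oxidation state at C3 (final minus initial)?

+2

Before: C3 has 1 bond to C, 2 bonds to H, 1 bond to Li → oxidation state -3.
After: C3 has 1 bond to C, 2 bonds to H, 1 bond to Br → oxidation state -1.
Δ = -1 − (-3) = +2, so this is an oxidation at C3.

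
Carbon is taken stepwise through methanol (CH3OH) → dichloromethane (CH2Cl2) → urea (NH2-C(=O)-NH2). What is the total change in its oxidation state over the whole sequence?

+6

Carbon oxidation states along the series — methanol: -2, dichloromethane: 0, urea: +4.
Net change = +4 − (-2) = +6.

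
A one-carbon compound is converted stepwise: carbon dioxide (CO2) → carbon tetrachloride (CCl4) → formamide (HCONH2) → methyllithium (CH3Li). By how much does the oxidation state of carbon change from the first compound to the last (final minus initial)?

Carbon oxidation states along the series — carbon dioxide: +4, carbon tetrachloride: +4, formamide: +2, methyllithium: -4.
Net change = -4 − (+4) = -8.

-8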